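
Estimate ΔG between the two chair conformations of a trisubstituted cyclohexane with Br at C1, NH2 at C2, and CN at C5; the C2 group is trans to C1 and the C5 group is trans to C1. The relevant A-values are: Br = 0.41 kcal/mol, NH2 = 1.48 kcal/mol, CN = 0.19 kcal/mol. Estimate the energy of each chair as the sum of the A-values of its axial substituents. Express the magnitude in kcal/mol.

Chair I (bromo axial, amino axial, cyano equatorial): E = 1.89 kcal/mol.
Chair II (bromo equatorial, amino equatorial, cyano axial): E = 0.19 kcal/mol.
ΔE = 1.89 − 0.19 = 1.70 kcal/mol; chair II is more stable.

1.70 kcal/mol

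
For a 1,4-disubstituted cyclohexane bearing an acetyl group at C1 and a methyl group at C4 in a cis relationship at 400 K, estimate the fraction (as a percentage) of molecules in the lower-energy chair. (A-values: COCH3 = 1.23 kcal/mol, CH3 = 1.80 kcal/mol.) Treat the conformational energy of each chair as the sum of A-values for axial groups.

C1 and C4 have opposite parity, so for the cis isomer the two substituents are one axial and one equatorial in each chair.
Chair I (acetyl axial, methyl equatorial): E = 1.23 kcal/mol; chair II (acetyl equatorial, methyl axial): E = 1.80 kcal/mol.
ΔG = 0.57 kcal/mol between the two chairs.
K = exp(ΔG/RT) with R = 1.987×10⁻³ kcal mol⁻¹ K⁻¹ and T = 400 K gives K ≈ 2.05.
Fraction in the lower-energy chair = K/(K+1) = 67.2%.

67.2%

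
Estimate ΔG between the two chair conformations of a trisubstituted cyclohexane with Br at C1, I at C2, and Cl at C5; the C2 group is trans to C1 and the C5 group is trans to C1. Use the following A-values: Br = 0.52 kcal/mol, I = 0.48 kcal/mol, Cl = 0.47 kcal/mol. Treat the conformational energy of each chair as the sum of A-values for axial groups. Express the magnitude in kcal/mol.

Chair I (bromo axial, iodo axial, chloro equatorial): E = 1.00 kcal/mol.
Chair II (bromo equatorial, iodo equatorial, chloro axial): E = 0.47 kcal/mol.
ΔE = 1.00 − 0.47 = 0.53 kcal/mol; chair II is more stable.

0.53 kcal/mol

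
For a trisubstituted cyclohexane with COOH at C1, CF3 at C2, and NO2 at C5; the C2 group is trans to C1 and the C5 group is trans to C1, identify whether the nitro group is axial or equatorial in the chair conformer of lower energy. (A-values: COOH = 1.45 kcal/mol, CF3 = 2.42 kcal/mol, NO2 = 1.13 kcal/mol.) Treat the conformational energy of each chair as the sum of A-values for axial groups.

axial

Chair I (carboxyl axial, trifluoromethyl axial, nitro equatorial): E = 3.87 kcal/mol.
Chair II (carboxyl equatorial, trifluoromethyl equatorial, nitro axial): E = 1.13 kcal/mol.
Chair II is the more stable (lower-energy) conformer, and in that chair the nitro group is axial.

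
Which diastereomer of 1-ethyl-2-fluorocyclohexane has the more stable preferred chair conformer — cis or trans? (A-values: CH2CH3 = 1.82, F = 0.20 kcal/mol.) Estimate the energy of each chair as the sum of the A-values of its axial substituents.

At 1,2 positions (parity opposite): cis → (a,e or e,a); trans → (e,e or a,a).
Best chair for cis: E = 0.20 kcal/mol; best chair for trans: E = 0.00 kcal/mol.
The trans isomer is lower by 0.20 kcal/mol.

trans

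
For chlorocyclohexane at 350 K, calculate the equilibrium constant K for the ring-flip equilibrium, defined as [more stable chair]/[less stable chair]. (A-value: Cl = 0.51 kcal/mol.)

One chair has the chloro group axial (E = 0.51 kcal/mol) and the other has it equatorial (E = 0).
ΔG = 0.51 kcal/mol between the two chairs.
K = exp(ΔG/RT) with R = 1.987×10⁻³ kcal mol⁻¹ K⁻¹ and T = 350 K gives K ≈ 2.08.

K ≈ 2.08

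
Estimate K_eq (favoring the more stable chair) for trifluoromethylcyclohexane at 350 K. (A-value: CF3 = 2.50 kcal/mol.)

K ≈ 36.4

One chair has the trifluoromethyl group axial (E = 2.50 kcal/mol) and the other has it equatorial (E = 0).
ΔG = 2.50 kcal/mol between the two chairs.
K = exp(ΔG/RT) with R = 1.987×10⁻³ kcal mol⁻¹ K⁻¹ and T = 350 K gives K ≈ 36.4.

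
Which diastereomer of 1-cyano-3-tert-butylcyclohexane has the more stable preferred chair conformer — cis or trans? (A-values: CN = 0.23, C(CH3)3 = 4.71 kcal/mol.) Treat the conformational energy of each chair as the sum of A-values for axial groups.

cis

At 1,3 positions (parity same): cis → (e,e or a,a); trans → (a,e or e,a).
Best chair for cis: E = 0.00 kcal/mol; best chair for trans: E = 0.23 kcal/mol.
The cis isomer is lower by 0.23 kcal/mol.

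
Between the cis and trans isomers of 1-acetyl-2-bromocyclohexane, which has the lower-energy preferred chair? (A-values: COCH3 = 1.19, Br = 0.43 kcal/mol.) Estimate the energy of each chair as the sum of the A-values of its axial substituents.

trans

At 1,2 positions (parity opposite): cis → (a,e or e,a); trans → (e,e or a,a).
Best chair for cis: E = 0.43 kcal/mol; best chair for trans: E = 0.00 kcal/mol.
The trans isomer is lower by 0.43 kcal/mol.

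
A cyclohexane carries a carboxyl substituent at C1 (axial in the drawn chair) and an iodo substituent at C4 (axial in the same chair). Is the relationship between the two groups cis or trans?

C1 and C4 have opposite parity, so their axial bonds point in opposite directions.
With opposite-parity carbons, two substituents on the same face are one axial and one equatorial; opposite faces give both axial or both equatorial.
Here the groups are axial/axial → opposite face → trans.

trans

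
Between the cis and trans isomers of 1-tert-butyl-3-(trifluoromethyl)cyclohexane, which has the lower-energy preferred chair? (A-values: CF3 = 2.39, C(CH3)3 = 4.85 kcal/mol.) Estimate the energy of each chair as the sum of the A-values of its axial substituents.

cis

At 1,3 positions (parity same): cis → (e,e or a,a); trans → (a,e or e,a).
Best chair for cis: E = 0.00 kcal/mol; best chair for trans: E = 2.39 kcal/mol.
The cis isomer is lower by 2.39 kcal/mol.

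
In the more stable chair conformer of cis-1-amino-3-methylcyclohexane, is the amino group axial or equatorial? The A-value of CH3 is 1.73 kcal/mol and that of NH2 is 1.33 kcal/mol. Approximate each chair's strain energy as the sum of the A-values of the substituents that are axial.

C1 and C3 have the same parity, so for the cis isomer the two substituents are e,e in one chair and a,a in the other.
Chair I (methyl axial, amino axial): E = 3.06 kcal/mol.
Chair II (methyl equatorial, amino equatorial): E = 0.00 kcal/mol.
Chair II is the more stable (lower-energy) conformer, and in that chair the amino group is equatorial.

equatorial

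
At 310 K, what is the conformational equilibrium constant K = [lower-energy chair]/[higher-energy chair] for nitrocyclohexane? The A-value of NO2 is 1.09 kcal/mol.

K ≈ 5.87

One chair has the nitro group axial (E = 1.09 kcal/mol) and the other has it equatorial (E = 0).
ΔG = 1.09 kcal/mol between the two chairs.
K = exp(ΔG/RT) with R = 1.987×10⁻³ kcal mol⁻¹ K⁻¹ and T = 310 K gives K ≈ 5.87.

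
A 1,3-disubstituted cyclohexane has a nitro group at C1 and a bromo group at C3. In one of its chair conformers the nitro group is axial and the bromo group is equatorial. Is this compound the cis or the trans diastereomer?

trans

C1 and C3 have the same parity, so their axial bonds point in the same direction.
With same-parity carbons, two substituents on the same face are both axial or both equatorial; opposite faces give one of each.
Here the groups are axial/equatorial → opposite face → trans.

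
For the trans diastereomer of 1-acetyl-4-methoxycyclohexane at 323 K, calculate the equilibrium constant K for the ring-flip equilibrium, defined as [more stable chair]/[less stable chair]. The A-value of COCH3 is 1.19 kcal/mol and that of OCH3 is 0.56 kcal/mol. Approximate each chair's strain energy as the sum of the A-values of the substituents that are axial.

K ≈ 15.3

C1 and C4 have opposite parity, so for the trans isomer the two substituents are e,e in one chair and a,a in the other.
Chair I (acetyl axial, methoxy axial): E = 1.75 kcal/mol; chair II (acetyl equatorial, methoxy equatorial): E = 0.00 kcal/mol.
ΔG = 1.75 kcal/mol between the two chairs.
K = exp(ΔG/RT) with R = 1.987×10⁻³ kcal mol⁻¹ K⁻¹ and T = 323 K gives K ≈ 15.3.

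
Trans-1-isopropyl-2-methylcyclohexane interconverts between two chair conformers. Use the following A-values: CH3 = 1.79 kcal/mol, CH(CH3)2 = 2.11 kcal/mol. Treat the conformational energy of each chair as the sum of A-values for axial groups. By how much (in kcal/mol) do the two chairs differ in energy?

3.90 kcal/mol

C1 and C2 have opposite parity, so for the trans isomer the two substituents are e,e in one chair and a,a in the other.
Chair I (methyl axial, isopropyl axial): E = 3.90 kcal/mol.
Chair II (methyl equatorial, isopropyl equatorial): E = 0.00 kcal/mol.
ΔE = 3.90 − 0.00 = 3.90 kcal/mol; chair II is more stable.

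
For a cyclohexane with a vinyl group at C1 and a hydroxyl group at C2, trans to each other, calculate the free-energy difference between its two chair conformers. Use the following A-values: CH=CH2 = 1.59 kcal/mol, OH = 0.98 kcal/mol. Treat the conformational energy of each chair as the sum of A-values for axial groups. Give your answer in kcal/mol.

C1 and C2 have opposite parity, so for the trans isomer the two substituents are e,e in one chair and a,a in the other.
Chair I (vinyl axial, hydroxyl axial): E = 2.57 kcal/mol.
Chair II (vinyl equatorial, hydroxyl equatorial): E = 0.00 kcal/mol.
ΔE = 2.57 − 0.00 = 2.57 kcal/mol; chair II is more stable.

2.57 kcal/mol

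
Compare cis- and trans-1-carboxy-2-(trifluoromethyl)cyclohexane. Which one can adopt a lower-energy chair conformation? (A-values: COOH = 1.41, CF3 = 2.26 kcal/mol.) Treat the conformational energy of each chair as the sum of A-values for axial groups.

At 1,2 positions (parity opposite): cis → (a,e or e,a); trans → (e,e or a,a).
Best chair for cis: E = 1.41 kcal/mol; best chair for trans: E = 0.00 kcal/mol.
The trans isomer is lower by 1.41 kcal/mol.

trans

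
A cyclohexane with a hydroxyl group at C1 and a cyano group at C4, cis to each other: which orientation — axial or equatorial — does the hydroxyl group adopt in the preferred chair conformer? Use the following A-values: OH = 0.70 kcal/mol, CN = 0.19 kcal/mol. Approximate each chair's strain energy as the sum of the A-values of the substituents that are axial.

C1 and C4 have opposite parity, so for the cis isomer the two substituents are one axial and one equatorial in each chair.
Chair I (hydroxyl axial, cyano equatorial): E = 0.70 kcal/mol.
Chair II (hydroxyl equatorial, cyano axial): E = 0.19 kcal/mol.
Chair II is the more stable (lower-energy) conformer, and in that chair the hydroxyl group is equatorial.

equatorial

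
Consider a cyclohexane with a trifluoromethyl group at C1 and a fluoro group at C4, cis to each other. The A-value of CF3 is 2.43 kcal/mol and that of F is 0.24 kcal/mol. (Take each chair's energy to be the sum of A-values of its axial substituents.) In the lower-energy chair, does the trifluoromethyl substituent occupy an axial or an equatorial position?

equatorial

C1 and C4 have opposite parity, so for the cis isomer the two substituents are one axial and one equatorial in each chair.
Chair I (trifluoromethyl axial, fluoro equatorial): E = 2.43 kcal/mol.
Chair II (trifluoromethyl equatorial, fluoro axial): E = 0.24 kcal/mol.
Chair II is the more stable (lower-energy) conformer, and in that chair the trifluoromethyl group is equatorial.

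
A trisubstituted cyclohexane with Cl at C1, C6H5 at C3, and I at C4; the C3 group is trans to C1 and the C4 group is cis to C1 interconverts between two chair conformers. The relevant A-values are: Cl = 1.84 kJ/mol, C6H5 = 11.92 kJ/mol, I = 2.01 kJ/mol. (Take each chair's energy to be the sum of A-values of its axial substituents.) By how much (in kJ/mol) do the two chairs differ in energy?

12.09 kJ/mol

Chair I (chloro axial, phenyl equatorial, iodo equatorial): E = 1.84 kJ/mol.
Chair II (chloro equatorial, phenyl axial, iodo axial): E = 13.93 kJ/mol.
ΔE = 13.93 − 1.84 = 12.09 kJ/mol; chair I is more stable.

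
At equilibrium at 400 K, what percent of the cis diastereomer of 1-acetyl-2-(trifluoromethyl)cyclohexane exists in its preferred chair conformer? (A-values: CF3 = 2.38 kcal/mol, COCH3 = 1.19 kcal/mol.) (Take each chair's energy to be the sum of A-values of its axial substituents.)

81.7%

C1 and C2 have opposite parity, so for the cis isomer the two substituents are one axial and one equatorial in each chair.
Chair I (trifluoromethyl axial, acetyl equatorial): E = 2.38 kcal/mol; chair II (trifluoromethyl equatorial, acetyl axial): E = 1.19 kcal/mol.
ΔG = 1.19 kcal/mol between the two chairs.
K = exp(ΔG/RT) with R = 1.987×10⁻³ kcal mol⁻¹ K⁻¹ and T = 400 K gives K ≈ 4.47.
Fraction in the lower-energy chair = K/(K+1) = 81.7%.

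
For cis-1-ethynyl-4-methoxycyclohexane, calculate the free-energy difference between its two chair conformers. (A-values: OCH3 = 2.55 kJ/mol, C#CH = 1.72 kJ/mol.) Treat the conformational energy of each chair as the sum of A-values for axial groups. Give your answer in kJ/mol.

0.83 kJ/mol

C1 and C4 have opposite parity, so for the cis isomer the two substituents are one axial and one equatorial in each chair.
Chair I (methoxy axial, ethynyl equatorial): E = 2.55 kJ/mol.
Chair II (methoxy equatorial, ethynyl axial): E = 1.72 kJ/mol.
ΔE = 2.55 − 1.72 = 0.83 kJ/mol; chair II is more stable.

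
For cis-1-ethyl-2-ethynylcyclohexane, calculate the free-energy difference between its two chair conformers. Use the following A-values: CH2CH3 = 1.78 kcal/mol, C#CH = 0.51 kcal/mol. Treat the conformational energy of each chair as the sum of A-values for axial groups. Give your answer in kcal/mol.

1.27 kcal/mol

C1 and C2 have opposite parity, so for the cis isomer the two substituents are one axial and one equatorial in each chair.
Chair I (ethyl axial, ethynyl equatorial): E = 1.78 kcal/mol.
Chair II (ethyl equatorial, ethynyl axial): E = 0.51 kcal/mol.
ΔE = 1.78 − 0.51 = 1.27 kcal/mol; chair II is more stable.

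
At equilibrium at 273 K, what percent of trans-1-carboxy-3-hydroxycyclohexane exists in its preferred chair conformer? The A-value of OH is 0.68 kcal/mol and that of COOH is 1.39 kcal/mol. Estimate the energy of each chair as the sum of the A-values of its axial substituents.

78.7%

C1 and C3 have the same parity, so for the trans isomer the two substituents are one axial and one equatorial in each chair.
Chair I (hydroxyl axial, carboxyl equatorial): E = 0.68 kcal/mol; chair II (hydroxyl equatorial, carboxyl axial): E = 1.39 kcal/mol.
ΔG = 0.71 kcal/mol between the two chairs.
K = exp(ΔG/RT) with R = 1.987×10⁻³ kcal mol⁻¹ K⁻¹ and T = 273 K gives K ≈ 3.7.
Fraction in the lower-energy chair = K/(K+1) = 78.7%.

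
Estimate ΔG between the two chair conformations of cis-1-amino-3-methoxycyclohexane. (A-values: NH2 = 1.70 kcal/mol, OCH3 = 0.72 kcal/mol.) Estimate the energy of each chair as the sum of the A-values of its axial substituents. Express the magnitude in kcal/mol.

2.42 kcal/mol

C1 and C3 have the same parity, so for the cis isomer the two substituents are e,e in one chair and a,a in the other.
Chair I (amino axial, methoxy axial): E = 2.42 kcal/mol.
Chair II (amino equatorial, methoxy equatorial): E = 0.00 kcal/mol.
ΔE = 2.42 − 0.00 = 2.42 kcal/mol; chair II is more stable.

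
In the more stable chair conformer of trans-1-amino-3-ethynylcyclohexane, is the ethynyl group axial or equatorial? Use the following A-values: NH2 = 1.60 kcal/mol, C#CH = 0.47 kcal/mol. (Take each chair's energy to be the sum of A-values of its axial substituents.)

C1 and C3 have the same parity, so for the trans isomer the two substituents are one axial and one equatorial in each chair.
Chair I (amino axial, ethynyl equatorial): E = 1.60 kcal/mol.
Chair II (amino equatorial, ethynyl axial): E = 0.47 kcal/mol.
Chair II is the more stable (lower-energy) conformer, and in that chair the ethynyl group is axial.

axial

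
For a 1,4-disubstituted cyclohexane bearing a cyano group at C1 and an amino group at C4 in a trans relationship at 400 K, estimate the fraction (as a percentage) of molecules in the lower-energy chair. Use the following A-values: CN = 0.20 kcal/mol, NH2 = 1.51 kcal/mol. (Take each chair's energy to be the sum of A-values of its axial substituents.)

89.6%

C1 and C4 have opposite parity, so for the trans isomer the two substituents are e,e in one chair and a,a in the other.
Chair I (cyano axial, amino axial): E = 1.71 kcal/mol; chair II (cyano equatorial, amino equatorial): E = 0.00 kcal/mol.
ΔG = 1.71 kcal/mol between the two chairs.
K = exp(ΔG/RT) with R = 1.987×10⁻³ kcal mol⁻¹ K⁻¹ and T = 400 K gives K ≈ 8.6.
Fraction in the lower-energy chair = K/(K+1) = 89.6%.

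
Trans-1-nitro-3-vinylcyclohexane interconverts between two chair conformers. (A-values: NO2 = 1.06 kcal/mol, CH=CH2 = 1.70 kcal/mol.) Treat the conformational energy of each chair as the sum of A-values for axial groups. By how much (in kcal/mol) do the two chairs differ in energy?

C1 and C3 have the same parity, so for the trans isomer the two substituents are one axial and one equatorial in each chair.
Chair I (nitro axial, vinyl equatorial): E = 1.06 kcal/mol.
Chair II (nitro equatorial, vinyl axial): E = 1.70 kcal/mol.
ΔE = 1.70 − 1.06 = 0.64 kcal/mol; chair I is more stable.

0.64 kcal/mol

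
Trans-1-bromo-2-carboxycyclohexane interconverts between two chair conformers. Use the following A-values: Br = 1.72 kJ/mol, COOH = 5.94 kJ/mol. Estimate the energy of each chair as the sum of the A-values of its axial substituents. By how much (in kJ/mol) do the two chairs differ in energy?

C1 and C2 have opposite parity, so for the trans isomer the two substituents are e,e in one chair and a,a in the other.
Chair I (bromo axial, carboxyl axial): E = 7.66 kJ/mol.
Chair II (bromo equatorial, carboxyl equatorial): E = 0.00 kJ/mol.
ΔE = 7.66 − 0.00 = 7.66 kJ/mol; chair II is more stable.

7.66 kJ/mol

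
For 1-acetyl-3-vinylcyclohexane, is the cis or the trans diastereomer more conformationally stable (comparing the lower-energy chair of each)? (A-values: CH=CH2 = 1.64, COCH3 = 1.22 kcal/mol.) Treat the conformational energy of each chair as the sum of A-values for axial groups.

At 1,3 positions (parity same): cis → (e,e or a,a); trans → (a,e or e,a).
Best chair for cis: E = 0.00 kcal/mol; best chair for trans: E = 1.22 kcal/mol.
The cis isomer is lower by 1.22 kcal/mol.

cis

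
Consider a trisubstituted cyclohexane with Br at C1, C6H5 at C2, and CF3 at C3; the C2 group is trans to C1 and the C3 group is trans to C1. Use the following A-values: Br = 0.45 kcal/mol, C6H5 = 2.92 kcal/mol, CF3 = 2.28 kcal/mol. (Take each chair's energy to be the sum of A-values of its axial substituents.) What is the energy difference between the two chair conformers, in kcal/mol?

Chair I (bromo axial, phenyl axial, trifluoromethyl equatorial): E = 3.37 kcal/mol.
Chair II (bromo equatorial, phenyl equatorial, trifluoromethyl axial): E = 2.28 kcal/mol.
ΔE = 3.37 − 2.28 = 1.09 kcal/mol; chair II is more stable.

1.09 kcal/mol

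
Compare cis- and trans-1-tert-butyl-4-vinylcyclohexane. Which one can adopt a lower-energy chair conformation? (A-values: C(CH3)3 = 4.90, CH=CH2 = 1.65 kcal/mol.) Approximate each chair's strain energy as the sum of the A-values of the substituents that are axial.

At 1,4 positions (parity opposite): cis → (a,e or e,a); trans → (e,e or a,a).
Best chair for cis: E = 1.65 kcal/mol; best chair for trans: E = 0.00 kcal/mol.
The trans isomer is lower by 1.65 kcal/mol.

trans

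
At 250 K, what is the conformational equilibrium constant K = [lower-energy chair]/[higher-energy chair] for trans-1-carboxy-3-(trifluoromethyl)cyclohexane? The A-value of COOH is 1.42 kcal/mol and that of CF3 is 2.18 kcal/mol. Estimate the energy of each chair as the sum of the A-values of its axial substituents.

K ≈ 4.62

C1 and C3 have the same parity, so for the trans isomer the two substituents are one axial and one equatorial in each chair.
Chair I (carboxyl axial, trifluoromethyl equatorial): E = 1.42 kcal/mol; chair II (carboxyl equatorial, trifluoromethyl axial): E = 2.18 kcal/mol.
ΔG = 0.76 kcal/mol between the two chairs.
K = exp(ΔG/RT) with R = 1.987×10⁻³ kcal mol⁻¹ K⁻¹ and T = 250 K gives K ≈ 4.62.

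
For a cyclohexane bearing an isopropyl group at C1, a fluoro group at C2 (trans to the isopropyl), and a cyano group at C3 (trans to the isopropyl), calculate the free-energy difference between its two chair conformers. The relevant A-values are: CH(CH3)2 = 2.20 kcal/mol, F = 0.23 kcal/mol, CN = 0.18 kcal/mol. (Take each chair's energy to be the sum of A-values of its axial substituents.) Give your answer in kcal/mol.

2.25 kcal/mol

Chair I (isopropyl axial, fluoro axial, cyano equatorial): E = 2.43 kcal/mol.
Chair II (isopropyl equatorial, fluoro equatorial, cyano axial): E = 0.18 kcal/mol.
ΔE = 2.43 − 0.18 = 2.25 kcal/mol; chair II is more stable.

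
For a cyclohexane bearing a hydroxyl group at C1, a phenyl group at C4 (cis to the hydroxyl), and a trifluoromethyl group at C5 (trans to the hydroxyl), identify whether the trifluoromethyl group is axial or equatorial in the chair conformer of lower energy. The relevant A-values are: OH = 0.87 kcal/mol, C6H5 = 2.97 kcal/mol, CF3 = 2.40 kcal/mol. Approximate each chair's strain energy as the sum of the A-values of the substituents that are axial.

equatorial

Chair I (hydroxyl axial, phenyl equatorial, trifluoromethyl equatorial): E = 0.87 kcal/mol.
Chair II (hydroxyl equatorial, phenyl axial, trifluoromethyl axial): E = 5.37 kcal/mol.
Chair I is the more stable (lower-energy) conformer, and in that chair the trifluoromethyl group is equatorial.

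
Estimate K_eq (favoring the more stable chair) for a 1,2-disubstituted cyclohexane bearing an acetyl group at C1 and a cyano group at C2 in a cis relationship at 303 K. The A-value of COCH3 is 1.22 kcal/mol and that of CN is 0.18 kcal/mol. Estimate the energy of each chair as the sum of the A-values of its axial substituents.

K ≈ 5.63

C1 and C2 have opposite parity, so for the cis isomer the two substituents are one axial and one equatorial in each chair.
Chair I (acetyl axial, cyano equatorial): E = 1.22 kcal/mol; chair II (acetyl equatorial, cyano axial): E = 0.18 kcal/mol.
ΔG = 1.04 kcal/mol between the two chairs.
K = exp(ΔG/RT) with R = 1.987×10⁻³ kcal mol⁻¹ K⁻¹ and T = 303 K gives K ≈ 5.63.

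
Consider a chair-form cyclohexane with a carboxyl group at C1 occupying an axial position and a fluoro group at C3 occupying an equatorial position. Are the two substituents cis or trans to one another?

C1 and C3 have the same parity, so their axial bonds point in the same direction.
With same-parity carbons, two substituents on the same face are both axial or both equatorial; opposite faces give one of each.
Here the groups are axial/equatorial → opposite face → trans.

trans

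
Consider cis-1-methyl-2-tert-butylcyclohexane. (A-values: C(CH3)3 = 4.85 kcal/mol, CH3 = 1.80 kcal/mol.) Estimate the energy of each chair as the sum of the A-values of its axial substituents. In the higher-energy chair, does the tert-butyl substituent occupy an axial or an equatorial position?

axial

C1 and C2 have opposite parity, so for the cis isomer the two substituents are one axial and one equatorial in each chair.
Chair I (tert-butyl axial, methyl equatorial): E = 4.85 kcal/mol.
Chair II (tert-butyl equatorial, methyl axial): E = 1.80 kcal/mol.
Chair I is the less stable (higher-energy) conformer, and in that chair the tert-butyl group is axial.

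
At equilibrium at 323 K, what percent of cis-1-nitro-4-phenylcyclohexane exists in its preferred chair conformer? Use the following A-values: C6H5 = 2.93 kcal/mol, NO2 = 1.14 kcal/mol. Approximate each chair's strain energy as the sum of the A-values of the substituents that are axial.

94.2%

C1 and C4 have opposite parity, so for the cis isomer the two substituents are one axial and one equatorial in each chair.
Chair I (phenyl axial, nitro equatorial): E = 2.93 kcal/mol; chair II (phenyl equatorial, nitro axial): E = 1.14 kcal/mol.
ΔG = 1.79 kcal/mol between the two chairs.
K = exp(ΔG/RT) with R = 1.987×10⁻³ kcal mol⁻¹ K⁻¹ and T = 323 K gives K ≈ 16.3.
Fraction in the lower-energy chair = K/(K+1) = 94.2%.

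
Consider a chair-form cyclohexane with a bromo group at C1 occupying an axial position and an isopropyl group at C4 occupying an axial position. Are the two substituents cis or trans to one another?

C1 and C4 have opposite parity, so their axial bonds point in opposite directions.
With opposite-parity carbons, two substituents on the same face are one axial and one equatorial; opposite faces give both axial or both equatorial.
Here the groups are axial/axial → opposite face → trans.

trans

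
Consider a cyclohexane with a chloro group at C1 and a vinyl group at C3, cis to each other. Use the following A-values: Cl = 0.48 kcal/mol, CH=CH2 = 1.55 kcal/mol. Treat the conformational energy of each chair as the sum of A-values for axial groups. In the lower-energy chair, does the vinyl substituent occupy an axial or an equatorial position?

equatorial

C1 and C3 have the same parity, so for the cis isomer the two substituents are e,e in one chair and a,a in the other.
Chair I (chloro axial, vinyl axial): E = 2.03 kcal/mol.
Chair II (chloro equatorial, vinyl equatorial): E = 0.00 kcal/mol.
Chair II is the more stable (lower-energy) conformer, and in that chair the vinyl group is equatorial.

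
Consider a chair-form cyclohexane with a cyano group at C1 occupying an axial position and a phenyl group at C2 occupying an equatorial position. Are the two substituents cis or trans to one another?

C1 and C2 have opposite parity, so their axial bonds point in opposite directions.
With opposite-parity carbons, two substituents on the same face are one axial and one equatorial; opposite faces give both axial or both equatorial.
Here the groups are axial/equatorial → same face → cis.

cis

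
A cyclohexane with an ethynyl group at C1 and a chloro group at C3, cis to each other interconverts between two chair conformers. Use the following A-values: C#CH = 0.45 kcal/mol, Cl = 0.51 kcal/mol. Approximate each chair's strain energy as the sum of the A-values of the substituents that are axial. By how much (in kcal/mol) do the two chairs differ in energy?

C1 and C3 have the same parity, so for the cis isomer the two substituents are e,e in one chair and a,a in the other.
Chair I (ethynyl axial, chloro axial): E = 0.96 kcal/mol.
Chair II (ethynyl equatorial, chloro equatorial): E = 0.00 kcal/mol.
ΔE = 0.96 − 0.00 = 0.96 kcal/mol; chair II is more stable.

0.96 kcal/mol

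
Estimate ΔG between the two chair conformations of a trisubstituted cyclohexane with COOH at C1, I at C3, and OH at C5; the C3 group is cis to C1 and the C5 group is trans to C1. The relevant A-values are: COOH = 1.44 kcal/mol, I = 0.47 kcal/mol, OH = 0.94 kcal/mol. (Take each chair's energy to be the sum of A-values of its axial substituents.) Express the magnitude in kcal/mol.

0.97 kcal/mol

Chair I (carboxyl axial, iodo axial, hydroxyl equatorial): E = 1.91 kcal/mol.
Chair II (carboxyl equatorial, iodo equatorial, hydroxyl axial): E = 0.94 kcal/mol.
ΔE = 1.91 − 0.94 = 0.97 kcal/mol; chair II is more stable.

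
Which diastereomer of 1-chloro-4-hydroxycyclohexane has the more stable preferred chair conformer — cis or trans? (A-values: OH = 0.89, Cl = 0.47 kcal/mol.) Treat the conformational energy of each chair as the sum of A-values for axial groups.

At 1,4 positions (parity opposite): cis → (a,e or e,a); trans → (e,e or a,a).
Best chair for cis: E = 0.47 kcal/mol; best chair for trans: E = 0.00 kcal/mol.
The trans isomer is lower by 0.47 kcal/mol.

trans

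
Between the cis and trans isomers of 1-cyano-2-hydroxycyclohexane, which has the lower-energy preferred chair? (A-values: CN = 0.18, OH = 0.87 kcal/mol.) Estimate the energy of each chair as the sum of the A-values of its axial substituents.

trans

At 1,2 positions (parity opposite): cis → (a,e or e,a); trans → (e,e or a,a).
Best chair for cis: E = 0.18 kcal/mol; best chair for trans: E = 0.00 kcal/mol.
The trans isomer is lower by 0.18 kcal/mol.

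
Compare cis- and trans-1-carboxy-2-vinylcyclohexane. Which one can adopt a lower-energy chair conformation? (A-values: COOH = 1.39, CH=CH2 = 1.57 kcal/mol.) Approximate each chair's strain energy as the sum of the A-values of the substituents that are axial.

trans

At 1,2 positions (parity opposite): cis → (a,e or e,a); trans → (e,e or a,a).
Best chair for cis: E = 1.39 kcal/mol; best chair for trans: E = 0.00 kcal/mol.
The trans isomer is lower by 1.39 kcal/mol.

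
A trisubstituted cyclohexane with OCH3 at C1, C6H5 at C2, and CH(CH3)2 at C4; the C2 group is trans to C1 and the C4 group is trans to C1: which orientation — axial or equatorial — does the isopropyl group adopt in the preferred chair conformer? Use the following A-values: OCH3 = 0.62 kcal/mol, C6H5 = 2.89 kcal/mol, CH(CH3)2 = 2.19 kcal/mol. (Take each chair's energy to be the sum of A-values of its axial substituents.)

Chair I (methoxy axial, phenyl axial, isopropyl axial): E = 5.70 kcal/mol.
Chair II (methoxy equatorial, phenyl equatorial, isopropyl equatorial): E = 0.00 kcal/mol.
Chair II is the more stable (lower-energy) conformer, and in that chair the isopropyl group is equatorial.

equatorial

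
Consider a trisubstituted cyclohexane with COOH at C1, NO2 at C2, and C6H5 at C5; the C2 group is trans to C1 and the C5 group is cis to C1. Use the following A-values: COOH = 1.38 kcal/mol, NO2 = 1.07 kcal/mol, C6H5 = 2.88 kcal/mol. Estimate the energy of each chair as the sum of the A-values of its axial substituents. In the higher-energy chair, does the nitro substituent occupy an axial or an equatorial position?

Chair I (carboxyl axial, nitro axial, phenyl axial): E = 5.33 kcal/mol.
Chair II (carboxyl equatorial, nitro equatorial, phenyl equatorial): E = 0.00 kcal/mol.
Chair I is the less stable (higher-energy) conformer, and in that chair the nitro group is axial.

axial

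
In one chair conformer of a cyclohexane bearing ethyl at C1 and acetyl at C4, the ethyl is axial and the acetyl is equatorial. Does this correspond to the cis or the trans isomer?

C1 and C4 have opposite parity, so their axial bonds point in opposite directions.
With opposite-parity carbons, two substituents on the same face are one axial and one equatorial; opposite faces give both axial or both equatorial.
Here the groups are axial/equatorial → same face → cis.

cis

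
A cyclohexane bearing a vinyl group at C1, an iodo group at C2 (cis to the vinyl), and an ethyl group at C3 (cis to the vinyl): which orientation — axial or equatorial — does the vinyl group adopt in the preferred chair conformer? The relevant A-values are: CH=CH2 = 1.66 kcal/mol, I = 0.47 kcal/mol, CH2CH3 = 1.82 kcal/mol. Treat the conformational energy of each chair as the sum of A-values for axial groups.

equatorial

Chair I (vinyl axial, iodo equatorial, ethyl axial): E = 3.48 kcal/mol.
Chair II (vinyl equatorial, iodo axial, ethyl equatorial): E = 0.47 kcal/mol.
Chair II is the more stable (lower-energy) conformer, and in that chair the vinyl group is equatorial.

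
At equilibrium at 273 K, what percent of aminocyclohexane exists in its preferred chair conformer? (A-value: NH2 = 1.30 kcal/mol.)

One chair has the amino group axial (E = 1.30 kcal/mol) and the other has it equatorial (E = 0).
ΔG = 1.30 kcal/mol between the two chairs.
K = exp(ΔG/RT) with R = 1.987×10⁻³ kcal mol⁻¹ K⁻¹ and T = 273 K gives K ≈ 11.
Fraction in the lower-energy chair = K/(K+1) = 91.7%.

91.7%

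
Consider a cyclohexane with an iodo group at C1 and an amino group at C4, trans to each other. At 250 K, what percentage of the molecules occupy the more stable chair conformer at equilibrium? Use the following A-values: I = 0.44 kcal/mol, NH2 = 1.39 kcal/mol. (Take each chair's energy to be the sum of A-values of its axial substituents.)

C1 and C4 have opposite parity, so for the trans isomer the two substituents are e,e in one chair and a,a in the other.
Chair I (iodo axial, amino axial): E = 1.83 kcal/mol; chair II (iodo equatorial, amino equatorial): E = 0.00 kcal/mol.
ΔG = 1.83 kcal/mol between the two chairs.
K = exp(ΔG/RT) with R = 1.987×10⁻³ kcal mol⁻¹ K⁻¹ and T = 250 K gives K ≈ 39.8.
Fraction in the lower-energy chair = K/(K+1) = 97.5%.

97.5%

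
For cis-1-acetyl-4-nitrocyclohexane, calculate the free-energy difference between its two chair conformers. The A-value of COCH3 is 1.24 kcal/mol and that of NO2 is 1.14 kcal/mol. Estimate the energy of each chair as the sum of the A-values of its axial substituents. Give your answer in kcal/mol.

0.10 kcal/mol

C1 and C4 have opposite parity, so for the cis isomer the two substituents are one axial and one equatorial in each chair.
Chair I (acetyl axial, nitro equatorial): E = 1.24 kcal/mol.
Chair II (acetyl equatorial, nitro axial): E = 1.14 kcal/mol.
ΔE = 1.24 − 1.14 = 0.10 kcal/mol; chair II is more stable.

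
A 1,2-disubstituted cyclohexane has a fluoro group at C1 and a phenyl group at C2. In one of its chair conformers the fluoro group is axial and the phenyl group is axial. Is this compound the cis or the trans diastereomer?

C1 and C2 have opposite parity, so their axial bonds point in opposite directions.
With opposite-parity carbons, two substituents on the same face are one axial and one equatorial; opposite faces give both axial or both equatorial.
Here the groups are axial/axial → opposite face → trans.

trans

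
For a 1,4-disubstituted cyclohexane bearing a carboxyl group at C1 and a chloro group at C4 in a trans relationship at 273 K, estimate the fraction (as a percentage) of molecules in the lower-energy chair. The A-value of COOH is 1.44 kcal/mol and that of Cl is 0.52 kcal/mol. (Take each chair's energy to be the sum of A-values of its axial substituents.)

C1 and C4 have opposite parity, so for the trans isomer the two substituents are e,e in one chair and a,a in the other.
Chair I (carboxyl axial, chloro axial): E = 1.96 kcal/mol; chair II (carboxyl equatorial, chloro equatorial): E = 0.00 kcal/mol.
ΔG = 1.96 kcal/mol between the two chairs.
K = exp(ΔG/RT) with R = 1.987×10⁻³ kcal mol⁻¹ K⁻¹ and T = 273 K gives K ≈ 37.1.
Fraction in the lower-energy chair = K/(K+1) = 97.4%.

97.4%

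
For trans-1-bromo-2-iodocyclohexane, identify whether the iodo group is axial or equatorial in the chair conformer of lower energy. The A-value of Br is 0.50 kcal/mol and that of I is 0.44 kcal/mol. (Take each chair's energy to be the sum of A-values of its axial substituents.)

C1 and C2 have opposite parity, so for the trans isomer the two substituents are e,e in one chair and a,a in the other.
Chair I (bromo axial, iodo axial): E = 0.94 kcal/mol.
Chair II (bromo equatorial, iodo equatorial): E = 0.00 kcal/mol.
Chair II is the more stable (lower-energy) conformer, and in that chair the iodo group is equatorial.

equatorial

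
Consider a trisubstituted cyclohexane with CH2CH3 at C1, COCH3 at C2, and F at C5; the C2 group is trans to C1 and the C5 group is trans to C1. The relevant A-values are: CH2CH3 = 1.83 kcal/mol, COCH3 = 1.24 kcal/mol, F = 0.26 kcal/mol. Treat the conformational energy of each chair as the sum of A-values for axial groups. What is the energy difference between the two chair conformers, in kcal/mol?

2.81 kcal/mol

Chair I (ethyl axial, acetyl axial, fluoro equatorial): E = 3.07 kcal/mol.
Chair II (ethyl equatorial, acetyl equatorial, fluoro axial): E = 0.26 kcal/mol.
ΔE = 3.07 − 0.26 = 2.81 kcal/mol; chair II is more stable.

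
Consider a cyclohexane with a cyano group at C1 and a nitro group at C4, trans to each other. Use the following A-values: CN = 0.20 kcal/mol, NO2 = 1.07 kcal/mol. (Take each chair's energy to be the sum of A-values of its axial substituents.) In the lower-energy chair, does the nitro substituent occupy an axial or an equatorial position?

equatorial

C1 and C4 have opposite parity, so for the trans isomer the two substituents are e,e in one chair and a,a in the other.
Chair I (cyano axial, nitro axial): E = 1.27 kcal/mol.
Chair II (cyano equatorial, nitro equatorial): E = 0.00 kcal/mol.
Chair II is the more stable (lower-energy) conformer, and in that chair the nitro group is equatorial.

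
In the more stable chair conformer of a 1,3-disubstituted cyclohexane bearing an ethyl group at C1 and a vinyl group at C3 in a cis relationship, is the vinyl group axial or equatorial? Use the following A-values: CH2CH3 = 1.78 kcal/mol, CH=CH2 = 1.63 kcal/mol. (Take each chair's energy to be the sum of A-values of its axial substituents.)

C1 and C3 have the same parity, so for the cis isomer the two substituents are e,e in one chair and a,a in the other.
Chair I (ethyl axial, vinyl axial): E = 3.41 kcal/mol.
Chair II (ethyl equatorial, vinyl equatorial): E = 0.00 kcal/mol.
Chair II is the more stable (lower-energy) conformer, and in that chair the vinyl group is equatorial.

equatorial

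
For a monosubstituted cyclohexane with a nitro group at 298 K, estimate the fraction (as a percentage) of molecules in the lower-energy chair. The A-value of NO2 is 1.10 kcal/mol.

86.5%

One chair has the nitro group axial (E = 1.10 kcal/mol) and the other has it equatorial (E = 0).
ΔG = 1.10 kcal/mol between the two chairs.
K = exp(ΔG/RT) with R = 1.987×10⁻³ kcal mol⁻¹ K⁻¹ and T = 298 K gives K ≈ 6.41.
Fraction in the lower-energy chair = K/(K+1) = 86.5%.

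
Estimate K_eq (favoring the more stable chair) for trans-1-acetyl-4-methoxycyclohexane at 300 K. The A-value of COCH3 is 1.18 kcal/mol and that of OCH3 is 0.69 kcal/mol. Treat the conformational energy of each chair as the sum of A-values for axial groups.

C1 and C4 have opposite parity, so for the trans isomer the two substituents are e,e in one chair and a,a in the other.
Chair I (acetyl axial, methoxy axial): E = 1.87 kcal/mol; chair II (acetyl equatorial, methoxy equatorial): E = 0.00 kcal/mol.
ΔG = 1.87 kcal/mol between the two chairs.
K = exp(ΔG/RT) with R = 1.987×10⁻³ kcal mol⁻¹ K⁻¹ and T = 300 K gives K ≈ 23.

K ≈ 23.0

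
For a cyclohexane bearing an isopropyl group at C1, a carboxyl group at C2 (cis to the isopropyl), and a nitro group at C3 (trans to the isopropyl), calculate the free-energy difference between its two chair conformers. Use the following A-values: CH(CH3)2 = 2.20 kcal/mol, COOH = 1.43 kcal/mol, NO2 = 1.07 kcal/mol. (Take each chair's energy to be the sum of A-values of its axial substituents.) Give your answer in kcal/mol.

Chair I (isopropyl axial, carboxyl equatorial, nitro equatorial): E = 2.20 kcal/mol.
Chair II (isopropyl equatorial, carboxyl axial, nitro axial): E = 2.50 kcal/mol.
ΔE = 2.50 − 2.20 = 0.30 kcal/mol; chair I is more stable.

0.30 kcal/mol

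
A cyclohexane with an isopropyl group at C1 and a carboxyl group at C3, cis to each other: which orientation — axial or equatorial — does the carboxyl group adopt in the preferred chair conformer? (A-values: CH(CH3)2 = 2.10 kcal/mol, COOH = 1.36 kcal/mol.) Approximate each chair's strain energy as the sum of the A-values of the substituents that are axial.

equatorial

C1 and C3 have the same parity, so for the cis isomer the two substituents are e,e in one chair and a,a in the other.
Chair I (isopropyl axial, carboxyl axial): E = 3.46 kcal/mol.
Chair II (isopropyl equatorial, carboxyl equatorial): E = 0.00 kcal/mol.
Chair II is the more stable (lower-energy) conformer, and in that chair the carboxyl group is equatorial.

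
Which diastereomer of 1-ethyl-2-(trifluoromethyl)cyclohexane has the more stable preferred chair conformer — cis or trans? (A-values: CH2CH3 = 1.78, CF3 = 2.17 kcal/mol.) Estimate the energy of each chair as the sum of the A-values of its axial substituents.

trans

At 1,2 positions (parity opposite): cis → (a,e or e,a); trans → (e,e or a,a).
Best chair for cis: E = 1.78 kcal/mol; best chair for trans: E = 0.00 kcal/mol.
The trans isomer is lower by 1.78 kcal/mol.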